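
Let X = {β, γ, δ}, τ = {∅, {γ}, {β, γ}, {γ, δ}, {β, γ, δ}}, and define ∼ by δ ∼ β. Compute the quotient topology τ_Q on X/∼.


X/∼ = {[β=δ], [γ]}; |τ_Q| = 3.

Equivalence classes: [β=δ], [γ].
Quotient map π: X → X/∼ sends β ↦ [β=δ], γ ↦ [γ], δ ↦ [β=δ].
For each subset V ⊆ X/∼, compute π^{-1}(V) ⊆ X and check whether π^{-1}(V) ∈ τ. V is open in τ_Q iff π^{-1}(V) ∈ τ.
  V = {}: π^{-1}(V) = ∅ ∈ τ ✓.
  V = {[β=δ]}: π^{-1}(V) = {β, δ} ∉ τ ✗.
  V = {[γ]}: π^{-1}(V) = {γ} ∈ τ ✓.
  V = {[β=δ], [γ]}: π^{-1}(V) = {β, γ, δ} ∈ τ ✓.
Open sets in the quotient: τ_Q = {{}, {[γ]}, {[β=δ], [γ]}} (3 elements).


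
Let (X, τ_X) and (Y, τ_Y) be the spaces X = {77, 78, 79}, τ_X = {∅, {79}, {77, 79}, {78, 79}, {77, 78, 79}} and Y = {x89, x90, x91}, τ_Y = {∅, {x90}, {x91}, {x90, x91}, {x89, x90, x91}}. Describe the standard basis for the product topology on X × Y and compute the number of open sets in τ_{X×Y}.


Basis B = {∅ × ∅, {79} × {x90}, {79} × {x91}, {77, 79} × {x90}, {77, 79} × {x91}, {78, 79} × {x90}, {78, 79} × {x91}, {79} × {x90, x91}, {77, 78, 79} × {x90}, {77, 78, 79} × {x91}, {79} × {x89, x90, x91}, {77, 79} × {x90, x91}, {78, 79} × {x90, x91}, {77, 79} × {x89, x90, x91}, {77, 78, 79} × {x90, x91}, {78, 79} × {x89, x90, x91}, {77, 78, 79} × {x89, x90, x91}}; |τ_{X×Y}| = 50.

Enumerate products U × V with U ∈ τ_X, V ∈ τ_Y (deduplicated):
  ∅ × ∅ = {} (∅)
  {79} × {x90} = {(79,x90)}
  {79} × {x91} = {(79,x91)}
  {77, 79} × {x90} = {(77,x90), (79,x90)}
  {77, 79} × {x91} = {(77,x91), (79,x91)}
  {78, 79} × {x90} = {(78,x90), (79,x90)}
  {78, 79} × {x91} = {(78,x91), (79,x91)}
  {79} × {x90, x91} = {(79,x90), (79,x91)}
  {77, 78, 79} × {x90} = {(77,x90), (78,x90), (79,x90)}
  {77, 78, 79} × {x91} = {(77,x91), (78,x91), (79,x91)}
  {79} × {x89, x90, x91} = {(79,x89), (79,x90), (79,x91)}
  {77, 79} × {x90, x91} = {(77,x90), (77,x91), (79,x90), (79,x91)}
  {78, 79} × {x90, x91} = {(78,x90), (78,x91), (79,x90), (79,x91)}
  {77, 79} × {x89, x90, x91} = {(77,x89), (77,x90), (77,x91), (79,x89), (79,x90), (79,x91)}
  {77, 78, 79} × {x90, x91} = {(77,x90), (77,x91), (78,x90), (78,x91), (79,x90), (79,x91)}
  {78, 79} × {x89, x90, x91} = {(78,x89), (78,x90), (78,x91), (79,x89), (79,x90), (79,x91)}
  {77, 78, 79} × {x89, x90, x91} = {(77,x89), (77,x90), (77,x91), (78,x89), (78,x90), (78,x91), (79,x89), (79,x90), (79,x91)}
These 17 distinct sets form the basis B.
Close under arbitrary unions to get τ_{X×Y}; counting gives |τ_{X×Y}| = 50.


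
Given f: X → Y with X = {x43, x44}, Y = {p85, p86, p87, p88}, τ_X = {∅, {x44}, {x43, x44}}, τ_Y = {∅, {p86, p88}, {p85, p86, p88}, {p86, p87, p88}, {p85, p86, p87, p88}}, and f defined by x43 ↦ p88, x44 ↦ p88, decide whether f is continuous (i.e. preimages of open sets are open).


f IS continuous.

Compute f^{-1}(U) for each U ∈ τ_Y:
  U = ∅: f^{-1}(U) = ∅ ∈ τ_X ✓.
  U = {p86, p88}: f^{-1}(U) = {x43, x44} ∈ τ_X ✓.
  U = {p85, p86, p88}: f^{-1}(U) = {x43, x44} ∈ τ_X ✓.
  U = {p86, p87, p88}: f^{-1}(U) = {x43, x44} ∈ τ_X ✓.
  U = {p85, p86, p87, p88}: f^{-1}(U) = {x43, x44} ∈ τ_X ✓.
Every preimage lies in τ_X, so f IS continuous.


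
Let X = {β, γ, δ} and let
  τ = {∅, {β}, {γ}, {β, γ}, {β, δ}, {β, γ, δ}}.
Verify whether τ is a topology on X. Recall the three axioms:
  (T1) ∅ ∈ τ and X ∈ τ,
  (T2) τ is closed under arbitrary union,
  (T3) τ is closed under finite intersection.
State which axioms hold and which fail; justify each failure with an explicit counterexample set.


τ IS a topology on X.

Axiom (T1): ∅ ∈ τ? Yes; X ∈ τ? Yes.
Axiom (T2/T3): check pairwise unions and intersections of members of τ.
All pairwise intersections and unions checked — each lies in τ. Therefore τ satisfies (T1), (T2), (T3): it IS a topology on X.


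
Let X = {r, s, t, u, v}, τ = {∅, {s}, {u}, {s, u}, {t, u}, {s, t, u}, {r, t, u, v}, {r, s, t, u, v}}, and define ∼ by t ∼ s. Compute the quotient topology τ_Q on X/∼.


X/∼ = {[r], [s=t], [u], [v]}; |τ_Q| = 4.

Equivalence classes: [r], [s=t], [u], [v].
Quotient map π: X → X/∼ sends r ↦ [r], s ↦ [s=t], t ↦ [s=t], u ↦ [u], v ↦ [v].
For each subset V ⊆ X/∼, compute π^{-1}(V) ⊆ X and check whether π^{-1}(V) ∈ τ. V is open in τ_Q iff π^{-1}(V) ∈ τ.
  V = {}: π^{-1}(V) = ∅ ∈ τ ✓.
  V = {[r]}: π^{-1}(V) = {r} ∉ τ ✗.
  V = {[s=t]}: π^{-1}(V) = {s, t} ∉ τ ✗.
  V = {[r], [s=t]}: π^{-1}(V) = {r, s, t} ∉ τ ✗.
  V = {[u]}: π^{-1}(V) = {u} ∈ τ ✓.
  V = {[r], [u]}: π^{-1}(V) = {r, u} ∉ τ ✗.
  V = {[s=t], [u]}: π^{-1}(V) = {s, t, u} ∈ τ ✓.
  V = {[r], [s=t], [u]}: π^{-1}(V) = {r, s, t, u} ∉ τ ✗.
  V = {[v]}: π^{-1}(V) = {v} ∉ τ ✗.
  V = {[r], [v]}: π^{-1}(V) = {r, v} ∉ τ ✗.
  V = {[s=t], [v]}: π^{-1}(V) = {s, t, v} ∉ τ ✗.
  V = {[r], [s=t], [v]}: π^{-1}(V) = {r, s, t, v} ∉ τ ✗.
  V = {[u], [v]}: π^{-1}(V) = {u, v} ∉ τ ✗.
  V = {[r], [u], [v]}: π^{-1}(V) = {r, u, v} ∉ τ ✗.
  V = {[s=t], [u], [v]}: π^{-1}(V) = {s, t, u, v} ∉ τ ✗.
  V = {[r], [s=t], [u], [v]}: π^{-1}(V) = {r, s, t, u, v} ∈ τ ✓.
Open sets in the quotient: τ_Q = {{}, {[u]}, {[s=t], [u]}, {[r], [s=t], [u], [v]}} (4 elements).


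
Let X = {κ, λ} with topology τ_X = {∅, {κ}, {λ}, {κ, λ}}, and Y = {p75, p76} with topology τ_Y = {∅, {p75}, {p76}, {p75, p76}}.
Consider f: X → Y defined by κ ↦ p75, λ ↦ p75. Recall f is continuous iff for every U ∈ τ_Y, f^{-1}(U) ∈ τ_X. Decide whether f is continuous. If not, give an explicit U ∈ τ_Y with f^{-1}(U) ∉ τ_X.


f IS continuous.

Compute f^{-1}(U) for each U ∈ τ_Y:
  U = ∅: f^{-1}(U) = ∅ ∈ τ_X ✓.
  U = {p75}: f^{-1}(U) = {κ, λ} ∈ τ_X ✓.
  U = {p76}: f^{-1}(U) = ∅ ∈ τ_X ✓.
  U = {p75, p76}: f^{-1}(U) = {κ, λ} ∈ τ_X ✓.
Every preimage lies in τ_X, so f IS continuous.


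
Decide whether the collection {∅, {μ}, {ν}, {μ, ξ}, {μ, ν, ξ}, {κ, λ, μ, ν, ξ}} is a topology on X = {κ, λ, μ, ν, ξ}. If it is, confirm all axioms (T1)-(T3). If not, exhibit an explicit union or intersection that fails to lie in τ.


τ is NOT a topology on X.

Axiom (T1): ∅ ∈ τ? Yes; X ∈ τ? Yes.
Axiom (T2/T3): check pairwise unions and intersections of members of τ.
Counterexample for (T2): {μ} ∪ {ν} = {μ, ν} ∉ τ. Therefore τ is NOT a topology.


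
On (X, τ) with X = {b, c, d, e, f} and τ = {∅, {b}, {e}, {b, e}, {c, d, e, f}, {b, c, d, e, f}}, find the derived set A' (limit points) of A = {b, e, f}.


A' = {c, d, f}

For each x ∈ X, list the open sets U ∈ τ with x ∈ U, then check whether U ∩ (A ∖ {x}) ≠ ∅ for every such U.
  x = b: open {b} ∋ x has {b} ∩ (A ∖ {b}) = ∅, so x is NOT a limit point.
  x = c: opens ∋ x are {c, d, e, f}, {b, c, d, e, f}; each meets A ∖ {c}, so x IS a limit point.
  x = d: opens ∋ x are {c, d, e, f}, {b, c, d, e, f}; each meets A ∖ {d}, so x IS a limit point.
  x = e: open {e} ∋ x has {e} ∩ (A ∖ {e}) = ∅, so x is NOT a limit point.
  x = f: opens ∋ x are {c, d, e, f}, {b, c, d, e, f}; each meets A ∖ {f}, so x IS a limit point.
Collecting: A' = {c, d, f}.


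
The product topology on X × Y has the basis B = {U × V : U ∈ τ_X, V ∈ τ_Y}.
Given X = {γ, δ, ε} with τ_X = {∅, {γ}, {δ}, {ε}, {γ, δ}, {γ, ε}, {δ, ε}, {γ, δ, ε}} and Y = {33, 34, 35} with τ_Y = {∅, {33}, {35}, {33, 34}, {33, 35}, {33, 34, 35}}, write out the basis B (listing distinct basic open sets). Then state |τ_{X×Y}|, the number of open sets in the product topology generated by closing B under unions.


Basis B = {∅ × ∅, {γ} × {33}, {γ} × {35}, {δ} × {33}, {δ} × {35}, {ε} × {33}, {ε} × {35}, {γ} × {33, 34}, {γ} × {33, 35}, {γ, δ} × {33}, {γ, ε} × {33}, {γ, δ} × {35}, {γ, ε} × {35}, {δ} × {33, 34}, {δ} × {33, 35}, {δ, ε} × {33}, {δ, ε} × {35}, {ε} × {33, 34}, {ε} × {33, 35}, {γ} × {33, 34, 35}, {γ, δ, ε} × {33}, {γ, δ, ε} × {35}, {δ} × {33, 34, 35}, {ε} × {33, 34, 35}, {γ, δ} × {33, 34}, {γ, ε} × {33, 34}, {γ, δ} × {33, 35}, {γ, ε} × {33, 35}, {δ, ε} × {33, 34}, {δ, ε} × {33, 35}, {γ, δ} × {33, 34, 35}, {γ, ε} × {33, 34, 35}, {γ, δ, ε} × {33, 34}, {γ, δ, ε} × {33, 35}, {δ, ε} × {33, 34, 35}, {γ, δ, ε} × {33, 34, 35}}; |τ_{X×Y}| = 216.

Enumerate products U × V with U ∈ τ_X, V ∈ τ_Y (deduplicated):
  ∅ × ∅ = {} (∅)
  {γ} × {33} = {(γ,33)}
  {γ} × {35} = {(γ,35)}
  {δ} × {33} = {(δ,33)}
  {δ} × {35} = {(δ,35)}
  {ε} × {33} = {(ε,33)}
  {ε} × {35} = {(ε,35)}
  {γ} × {33, 34} = {(γ,33), (γ,34)}
  {γ} × {33, 35} = {(γ,33), (γ,35)}
  {γ, δ} × {33} = {(γ,33), (δ,33)}
  {γ, ε} × {33} = {(γ,33), (ε,33)}
  {γ, δ} × {35} = {(γ,35), (δ,35)}
  {γ, ε} × {35} = {(γ,35), (ε,35)}
  {δ} × {33, 34} = {(δ,33), (δ,34)}
  {δ} × {33, 35} = {(δ,33), (δ,35)}
  {δ, ε} × {33} = {(δ,33), (ε,33)}
  {δ, ε} × {35} = {(δ,35), (ε,35)}
  {ε} × {33, 34} = {(ε,33), (ε,34)}
  {ε} × {33, 35} = {(ε,33), (ε,35)}
  {γ} × {33, 34, 35} = {(γ,33), (γ,34), (γ,35)}
  {γ, δ, ε} × {33} = {(γ,33), (δ,33), (ε,33)}
  {γ, δ, ε} × {35} = {(γ,35), (δ,35), (ε,35)}
  {δ} × {33, 34, 35} = {(δ,33), (δ,34), (δ,35)}
  {ε} × {33, 34, 35} = {(ε,33), (ε,34), (ε,35)}
  {γ, δ} × {33, 34} = {(γ,33), (γ,34), (δ,33), (δ,34)}
  {γ, ε} × {33, 34} = {(γ,33), (γ,34), (ε,33), (ε,34)}
  {γ, δ} × {33, 35} = {(γ,33), (γ,35), (δ,33), (δ,35)}
  {γ, ε} × {33, 35} = {(γ,33), (γ,35), (ε,33), (ε,35)}
  {δ, ε} × {33, 34} = {(δ,33), (δ,34), (ε,33), (ε,34)}
  {δ, ε} × {33, 35} = {(δ,33), (δ,35), (ε,33), (ε,35)}
  {γ, δ} × {33, 34, 35} = {(γ,33), (γ,34), (γ,35), (δ,33), (δ,34), (δ,35)}
  {γ, ε} × {33, 34, 35} = {(γ,33), (γ,34), (γ,35), (ε,33), (ε,34), (ε,35)}
  {γ, δ, ε} × {33, 34} = {(γ,33), (γ,34), (δ,33), (δ,34), (ε,33), (ε,34)}
  {γ, δ, ε} × {33, 35} = {(γ,33), (γ,35), (δ,33), (δ,35), (ε,33), (ε,35)}
  {δ, ε} × {33, 34, 35} = {(δ,33), (δ,34), (δ,35), (ε,33), (ε,34), (ε,35)}
  {γ, δ, ε} × {33, 34, 35} = {(γ,33), (γ,34), (γ,35), (δ,33), (δ,34), (δ,35), (ε,33), (ε,34), (ε,35)}
These 36 distinct sets form the basis B.
Close under arbitrary unions to get τ_{X×Y}; counting gives |τ_{X×Y}| = 216.


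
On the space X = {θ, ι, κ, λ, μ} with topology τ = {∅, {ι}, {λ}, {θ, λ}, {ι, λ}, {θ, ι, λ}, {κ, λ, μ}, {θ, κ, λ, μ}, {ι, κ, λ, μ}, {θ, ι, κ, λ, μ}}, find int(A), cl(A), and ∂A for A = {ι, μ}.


int(A) = {ι}, cl(A) = {ι, κ, μ}, ∂A = {κ, μ}.

Closed sets in (X, τ) are complements of opens:
  closed(X, τ) = {∅, {θ}, {ι}, {θ, ι}, {κ, μ}, {θ, κ, μ}, {ι, κ, μ}, {θ, ι, κ, μ}, {θ, κ, λ, μ}, {θ, ι, κ, λ, μ}}.
int(A) = ⋃ {U ∈ τ : U ⊆ A}. Opens contained in A: ∅, {ι}.
Taking the union of these: int(A) = {ι}.
cl(A) = ⋂ {C closed : A ⊆ C}. Closed sets containing A: {ι, κ, μ}, {θ, ι, κ, μ}, {θ, ι, κ, λ, μ}.
Intersecting these: cl(A) = {ι, κ, μ}.
∂A = cl(A) ∖ int(A) = {ι, κ, μ} ∖ {ι} = {κ, μ}.


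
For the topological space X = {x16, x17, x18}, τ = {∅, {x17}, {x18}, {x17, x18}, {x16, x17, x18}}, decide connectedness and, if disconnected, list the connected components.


(X, τ) is connected.

Find clopen sets (U ∈ τ with X ∖ U ∈ τ):
  U = ∅, X ∖ U = {x16, x17, x18} — both open, so U is clopen.
  U = {x16, x17, x18}, X ∖ U = ∅ — both open, so U is clopen.
Only trivial clopens (∅ and X) exist, so (X, τ) is connected.
Compute connected components by grouping points that agree on all clopens:
  component: {x16, x17, x18}


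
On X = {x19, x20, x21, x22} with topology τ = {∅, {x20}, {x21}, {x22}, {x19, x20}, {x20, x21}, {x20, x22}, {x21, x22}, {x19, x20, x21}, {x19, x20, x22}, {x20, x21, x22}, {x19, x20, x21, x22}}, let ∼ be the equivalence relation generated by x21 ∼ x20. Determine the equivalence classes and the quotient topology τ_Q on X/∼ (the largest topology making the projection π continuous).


X/∼ = {[x19], [x20=x21], [x22]}; |τ_Q| = 6.

Equivalence classes: [x19], [x20=x21], [x22].
Quotient map π: X → X/∼ sends x19 ↦ [x19], x20 ↦ [x20=x21], x21 ↦ [x20=x21], x22 ↦ [x22].
For each subset V ⊆ X/∼, compute π^{-1}(V) ⊆ X and check whether π^{-1}(V) ∈ τ. V is open in τ_Q iff π^{-1}(V) ∈ τ.
  V = {}: π^{-1}(V) = ∅ ∈ τ ✓.
  V = {[x19]}: π^{-1}(V) = {x19} ∉ τ ✗.
  V = {[x20=x21]}: π^{-1}(V) = {x20, x21} ∈ τ ✓.
  V = {[x19], [x20=x21]}: π^{-1}(V) = {x19, x20, x21} ∈ τ ✓.
  V = {[x22]}: π^{-1}(V) = {x22} ∈ τ ✓.
  V = {[x19], [x22]}: π^{-1}(V) = {x19, x22} ∉ τ ✗.
  V = {[x20=x21], [x22]}: π^{-1}(V) = {x20, x21, x22} ∈ τ ✓.
  V = {[x19], [x20=x21], [x22]}: π^{-1}(V) = {x19, x20, x21, x22} ∈ τ ✓.
Open sets in the quotient: τ_Q = {{}, {[x20=x21]}, {[x19], [x20=x21]}, {[x22]}, {[x20=x21], [x22]}, {[x19], [x20=x21], [x22]}} (6 elements).


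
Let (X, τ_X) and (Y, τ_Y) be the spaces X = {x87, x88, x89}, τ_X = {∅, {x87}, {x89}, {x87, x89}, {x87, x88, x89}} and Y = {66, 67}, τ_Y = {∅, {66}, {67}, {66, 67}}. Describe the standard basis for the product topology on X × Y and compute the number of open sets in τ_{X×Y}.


Basis B = {∅ × ∅, {x87} × {66}, {x87} × {67}, {x89} × {66}, {x89} × {67}, {x87} × {66, 67}, {x87, x89} × {66}, {x87, x89} × {67}, {x89} × {66, 67}, {x87, x88, x89} × {66}, {x87, x88, x89} × {67}, {x87, x89} × {66, 67}, {x87, x88, x89} × {66, 67}}; |τ_{X×Y}| = 25.

Enumerate products U × V with U ∈ τ_X, V ∈ τ_Y (deduplicated):
  ∅ × ∅ = {} (∅)
  {x87} × {66} = {(x87,66)}
  {x87} × {67} = {(x87,67)}
  {x89} × {66} = {(x89,66)}
  {x89} × {67} = {(x89,67)}
  {x87} × {66, 67} = {(x87,66), (x87,67)}
  {x87, x89} × {66} = {(x87,66), (x89,66)}
  {x87, x89} × {67} = {(x87,67), (x89,67)}
  {x89} × {66, 67} = {(x89,66), (x89,67)}
  {x87, x88, x89} × {66} = {(x87,66), (x88,66), (x89,66)}
  {x87, x88, x89} × {67} = {(x87,67), (x88,67), (x89,67)}
  {x87, x89} × {66, 67} = {(x87,66), (x87,67), (x89,66), (x89,67)}
  {x87, x88, x89} × {66, 67} = {(x87,66), (x87,67), (x88,66), (x88,67), (x89,66), (x89,67)}
These 13 distinct sets form the basis B.
Close under arbitrary unions to get τ_{X×Y}; counting gives |τ_{X×Y}| = 25.


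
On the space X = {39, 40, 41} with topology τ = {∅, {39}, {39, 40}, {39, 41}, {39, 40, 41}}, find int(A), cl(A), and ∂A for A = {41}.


int(A) = ∅, cl(A) = {41}, ∂A = {41}.

Closed sets in (X, τ) are complements of opens:
  closed(X, τ) = {∅, {40}, {41}, {40, 41}, {39, 40, 41}}.
int(A) = ⋃ {U ∈ τ : U ⊆ A}. Opens contained in A: ∅.
Taking the union of these: int(A) = ∅.
cl(A) = ⋂ {C closed : A ⊆ C}. Closed sets containing A: {41}, {40, 41}, {39, 40, 41}.
Intersecting these: cl(A) = {41}.
∂A = cl(A) ∖ int(A) = {41} ∖ ∅ = {41}.


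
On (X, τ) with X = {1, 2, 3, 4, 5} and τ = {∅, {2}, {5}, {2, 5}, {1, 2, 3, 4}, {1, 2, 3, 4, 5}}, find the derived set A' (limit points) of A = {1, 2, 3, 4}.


A' = {1, 3, 4}

For each x ∈ X, list the open sets U ∈ τ with x ∈ U, then check whether U ∩ (A ∖ {x}) ≠ ∅ for every such U.
  x = 1: opens ∋ x are {1, 2, 3, 4}, {1, 2, 3, 4, 5}; each meets A ∖ {1}, so x IS a limit point.
  x = 2: open {2} ∋ x has {2} ∩ (A ∖ {2}) = ∅, so x is NOT a limit point.
  x = 3: opens ∋ x are {1, 2, 3, 4}, {1, 2, 3, 4, 5}; each meets A ∖ {3}, so x IS a limit point.
  x = 4: opens ∋ x are {1, 2, 3, 4}, {1, 2, 3, 4, 5}; each meets A ∖ {4}, so x IS a limit point.
  x = 5: open {5} ∋ x has {5} ∩ (A ∖ {5}) = ∅, so x is NOT a limit point.
Collecting: A' = {1, 3, 4}.


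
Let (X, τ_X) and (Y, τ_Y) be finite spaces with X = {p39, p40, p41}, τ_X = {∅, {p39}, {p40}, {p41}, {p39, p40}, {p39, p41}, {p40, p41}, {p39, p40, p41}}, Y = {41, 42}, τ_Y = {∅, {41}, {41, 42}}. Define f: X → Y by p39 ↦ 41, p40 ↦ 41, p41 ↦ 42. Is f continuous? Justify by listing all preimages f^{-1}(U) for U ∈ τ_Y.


f IS continuous.

Compute f^{-1}(U) for each U ∈ τ_Y:
  U = ∅: f^{-1}(U) = ∅ ∈ τ_X ✓.
  U = {41}: f^{-1}(U) = {p39, p40} ∈ τ_X ✓.
  U = {41, 42}: f^{-1}(U) = {p39, p40, p41} ∈ τ_X ✓.
Every preimage lies in τ_X, so f IS continuous.


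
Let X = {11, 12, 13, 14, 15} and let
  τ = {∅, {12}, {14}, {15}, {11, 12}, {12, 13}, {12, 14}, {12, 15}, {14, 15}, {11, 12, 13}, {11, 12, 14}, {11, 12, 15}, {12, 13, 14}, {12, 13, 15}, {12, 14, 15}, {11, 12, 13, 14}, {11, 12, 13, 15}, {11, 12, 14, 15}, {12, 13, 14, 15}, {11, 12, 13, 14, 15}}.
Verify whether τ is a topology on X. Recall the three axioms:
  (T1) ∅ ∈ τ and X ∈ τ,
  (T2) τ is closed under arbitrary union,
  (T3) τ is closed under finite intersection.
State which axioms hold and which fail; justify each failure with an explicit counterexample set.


τ IS a topology on X.

Axiom (T1): ∅ ∈ τ? Yes; X ∈ τ? Yes.
Axiom (T2/T3): check pairwise unions and intersections of members of τ.
All pairwise intersections and unions checked — each lies in τ. Therefore τ satisfies (T1), (T2), (T3): it IS a topology on X.


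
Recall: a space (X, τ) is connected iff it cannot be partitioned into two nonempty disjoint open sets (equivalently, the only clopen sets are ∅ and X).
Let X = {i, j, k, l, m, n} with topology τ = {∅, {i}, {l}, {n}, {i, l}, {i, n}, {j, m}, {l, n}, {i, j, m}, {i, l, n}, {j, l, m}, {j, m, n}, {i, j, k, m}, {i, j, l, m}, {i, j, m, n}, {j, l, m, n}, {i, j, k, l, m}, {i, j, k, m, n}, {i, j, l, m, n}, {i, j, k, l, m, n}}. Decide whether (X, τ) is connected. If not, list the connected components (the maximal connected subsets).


(X, τ) is disconnected; components = [{l}, {n}, {i, j, k, m}].

Find clopen sets (U ∈ τ with X ∖ U ∈ τ):
  U = ∅, X ∖ U = {i, j, k, l, m, n} — both open, so U is clopen.
  U = {l}, X ∖ U = {i, j, k, m, n} — both open, so U is clopen.
  U = {n}, X ∖ U = {i, j, k, l, m} — both open, so U is clopen.
  U = {l, n}, X ∖ U = {i, j, k, m} — both open, so U is clopen.
  U = {i, j, k, m}, X ∖ U = {l, n} — both open, so U is clopen.
  U = {i, j, k, l, m}, X ∖ U = {n} — both open, so U is clopen.
  U = {i, j, k, m, n}, X ∖ U = {l} — both open, so U is clopen.
  U = {i, j, k, l, m, n}, X ∖ U = ∅ — both open, so U is clopen.
Nontrivial clopen(s) exist: e.g. {i, j, k, l, m}. So (X, τ) is disconnected.
Compute connected components by grouping points that agree on all clopens:
  component: {l}
  component: {n}
  component: {i, j, k, m}


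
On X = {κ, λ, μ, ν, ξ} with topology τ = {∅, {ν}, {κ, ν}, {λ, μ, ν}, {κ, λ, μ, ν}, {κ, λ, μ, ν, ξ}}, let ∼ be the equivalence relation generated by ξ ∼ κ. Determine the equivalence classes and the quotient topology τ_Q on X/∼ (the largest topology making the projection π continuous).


X/∼ = {[κ=ξ], [λ], [μ], [ν]}; |τ_Q| = 4.

Equivalence classes: [κ=ξ], [λ], [μ], [ν].
Quotient map π: X → X/∼ sends κ ↦ [κ=ξ], λ ↦ [λ], μ ↦ [μ], ν ↦ [ν], ξ ↦ [κ=ξ].
For each subset V ⊆ X/∼, compute π^{-1}(V) ⊆ X and check whether π^{-1}(V) ∈ τ. V is open in τ_Q iff π^{-1}(V) ∈ τ.
  V = {}: π^{-1}(V) = ∅ ∈ τ ✓.
  V = {[κ=ξ]}: π^{-1}(V) = {κ, ξ} ∉ τ ✗.
  V = {[λ]}: π^{-1}(V) = {λ} ∉ τ ✗.
  V = {[κ=ξ], [λ]}: π^{-1}(V) = {κ, λ, ξ} ∉ τ ✗.
  V = {[μ]}: π^{-1}(V) = {μ} ∉ τ ✗.
  V = {[κ=ξ], [μ]}: π^{-1}(V) = {κ, μ, ξ} ∉ τ ✗.
  V = {[λ], [μ]}: π^{-1}(V) = {λ, μ} ∉ τ ✗.
  V = {[κ=ξ], [λ], [μ]}: π^{-1}(V) = {κ, λ, μ, ξ} ∉ τ ✗.
  V = {[ν]}: π^{-1}(V) = {ν} ∈ τ ✓.
  V = {[κ=ξ], [ν]}: π^{-1}(V) = {κ, ν, ξ} ∉ τ ✗.
  V = {[λ], [ν]}: π^{-1}(V) = {λ, ν} ∉ τ ✗.
  V = {[κ=ξ], [λ], [ν]}: π^{-1}(V) = {κ, λ, ν, ξ} ∉ τ ✗.
  V = {[μ], [ν]}: π^{-1}(V) = {μ, ν} ∉ τ ✗.
  V = {[κ=ξ], [μ], [ν]}: π^{-1}(V) = {κ, μ, ν, ξ} ∉ τ ✗.
  V = {[λ], [μ], [ν]}: π^{-1}(V) = {λ, μ, ν} ∈ τ ✓.
  V = {[κ=ξ], [λ], [μ], [ν]}: π^{-1}(V) = {κ, λ, μ, ν, ξ} ∈ τ ✓.
Open sets in the quotient: τ_Q = {{}, {[ν]}, {[λ], [μ], [ν]}, {[κ=ξ], [λ], [μ], [ν]}} (4 elements).


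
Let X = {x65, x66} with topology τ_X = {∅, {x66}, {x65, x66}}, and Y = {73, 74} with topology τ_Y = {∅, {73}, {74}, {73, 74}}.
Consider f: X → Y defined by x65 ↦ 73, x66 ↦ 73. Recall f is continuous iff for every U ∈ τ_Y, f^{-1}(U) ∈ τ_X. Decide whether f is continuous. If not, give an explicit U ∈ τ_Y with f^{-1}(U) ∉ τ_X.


f IS continuous.

Compute f^{-1}(U) for each U ∈ τ_Y:
  U = ∅: f^{-1}(U) = ∅ ∈ τ_X ✓.
  U = {73}: f^{-1}(U) = {x65, x66} ∈ τ_X ✓.
  U = {74}: f^{-1}(U) = ∅ ∈ τ_X ✓.
  U = {73, 74}: f^{-1}(U) = {x65, x66} ∈ τ_X ✓.
Every preimage lies in τ_X, so f IS continuous.


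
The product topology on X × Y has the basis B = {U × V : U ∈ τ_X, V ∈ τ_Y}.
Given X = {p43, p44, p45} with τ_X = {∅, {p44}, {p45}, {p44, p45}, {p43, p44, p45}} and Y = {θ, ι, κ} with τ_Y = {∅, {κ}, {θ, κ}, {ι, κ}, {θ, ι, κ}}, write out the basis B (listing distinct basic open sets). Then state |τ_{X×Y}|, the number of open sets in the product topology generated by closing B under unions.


Basis B = {∅ × ∅, {p44} × {κ}, {p45} × {κ}, {p44} × {θ, κ}, {p44} × {ι, κ}, {p44, p45} × {κ}, {p45} × {θ, κ}, {p45} × {ι, κ}, {p43, p44, p45} × {κ}, {p44} × {θ, ι, κ}, {p45} × {θ, ι, κ}, {p44, p45} × {θ, κ}, {p44, p45} × {ι, κ}, {p43, p44, p45} × {θ, κ}, {p43, p44, p45} × {ι, κ}, {p44, p45} × {θ, ι, κ}, {p43, p44, p45} × {θ, ι, κ}}; |τ_{X×Y}| = 50.

Enumerate products U × V with U ∈ τ_X, V ∈ τ_Y (deduplicated):
  ∅ × ∅ = {} (∅)
  {p44} × {κ} = {(p44,κ)}
  {p45} × {κ} = {(p45,κ)}
  {p44} × {θ, κ} = {(p44,θ), (p44,κ)}
  {p44} × {ι, κ} = {(p44,ι), (p44,κ)}
  {p44, p45} × {κ} = {(p44,κ), (p45,κ)}
  {p45} × {θ, κ} = {(p45,θ), (p45,κ)}
  {p45} × {ι, κ} = {(p45,ι), (p45,κ)}
  {p43, p44, p45} × {κ} = {(p43,κ), (p44,κ), (p45,κ)}
  {p44} × {θ, ι, κ} = {(p44,θ), (p44,ι), (p44,κ)}
  {p45} × {θ, ι, κ} = {(p45,θ), (p45,ι), (p45,κ)}
  {p44, p45} × {θ, κ} = {(p44,θ), (p44,κ), (p45,θ), (p45,κ)}
  {p44, p45} × {ι, κ} = {(p44,ι), (p44,κ), (p45,ι), (p45,κ)}
  {p43, p44, p45} × {θ, κ} = {(p43,θ), (p43,κ), (p44,θ), (p44,κ), (p45,θ), (p45,κ)}
  {p43, p44, p45} × {ι, κ} = {(p43,ι), (p43,κ), (p44,ι), (p44,κ), (p45,ι), (p45,κ)}
  {p44, p45} × {θ, ι, κ} = {(p44,θ), (p44,ι), (p44,κ), (p45,θ), (p45,ι), (p45,κ)}
  {p43, p44, p45} × {θ, ι, κ} = {(p43,θ), (p43,ι), (p43,κ), (p44,θ), (p44,ι), (p44,κ), (p45,θ), (p45,ι), (p45,κ)}
These 17 distinct sets form the basis B.
Close under arbitrary unions to get τ_{X×Y}; counting gives |τ_{X×Y}| = 50.


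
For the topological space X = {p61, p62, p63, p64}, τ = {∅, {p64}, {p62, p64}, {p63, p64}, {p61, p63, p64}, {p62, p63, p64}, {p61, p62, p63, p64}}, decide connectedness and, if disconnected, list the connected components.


(X, τ) is connected.

Find clopen sets (U ∈ τ with X ∖ U ∈ τ):
  U = ∅, X ∖ U = {p61, p62, p63, p64} — both open, so U is clopen.
  U = {p61, p62, p63, p64}, X ∖ U = ∅ — both open, so U is clopen.
Only trivial clopens (∅ and X) exist, so (X, τ) is connected.
Compute connected components by grouping points that agree on all clopens:
  component: {p61, p62, p63, p64}


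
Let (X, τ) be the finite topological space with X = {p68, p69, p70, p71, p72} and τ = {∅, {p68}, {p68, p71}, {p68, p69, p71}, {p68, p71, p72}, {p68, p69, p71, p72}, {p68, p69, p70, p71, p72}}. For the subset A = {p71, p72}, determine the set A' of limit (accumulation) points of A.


A' = {p69, p70, p72}

For each x ∈ X, list the open sets U ∈ τ with x ∈ U, then check whether U ∩ (A ∖ {x}) ≠ ∅ for every such U.
  x = p68: open {p68} ∋ x has {p68} ∩ (A ∖ {p68}) = ∅, so x is NOT a limit point.
  x = p69: opens ∋ x are {p68, p69, p71}, {p68, p69, p71, p72}, {p68, p69, p70, p71, p72}; each meets A ∖ {p69}, so x IS a limit point.
  x = p70: opens ∋ x are {p68, p69, p70, p71, p72}; each meets A ∖ {p70}, so x IS a limit point.
  x = p71: open {p68, p71} ∋ x has {p68, p71} ∩ (A ∖ {p71}) = ∅, so x is NOT a limit point.
  x = p72: opens ∋ x are {p68, p71, p72}, {p68, p69, p71, p72}, {p68, p69, p70, p71, p72}; each meets A ∖ {p72}, so x IS a limit point.
Collecting: A' = {p69, p70, p72}.


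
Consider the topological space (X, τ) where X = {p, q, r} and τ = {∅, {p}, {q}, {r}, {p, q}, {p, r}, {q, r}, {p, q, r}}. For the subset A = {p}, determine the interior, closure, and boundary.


int(A) = {p}, cl(A) = {p}, ∂A = ∅.

Closed sets in (X, τ) are complements of opens:
  closed(X, τ) = {∅, {p}, {q}, {r}, {p, q}, {p, r}, {q, r}, {p, q, r}}.
int(A) = ⋃ {U ∈ τ : U ⊆ A}. Opens contained in A: ∅, {p}.
Taking the union of these: int(A) = {p}.
cl(A) = ⋂ {C closed : A ⊆ C}. Closed sets containing A: {p}, {p, q}, {p, r}, {p, q, r}.
Intersecting these: cl(A) = {p}.
∂A = cl(A) ∖ int(A) = {p} ∖ {p} = ∅.


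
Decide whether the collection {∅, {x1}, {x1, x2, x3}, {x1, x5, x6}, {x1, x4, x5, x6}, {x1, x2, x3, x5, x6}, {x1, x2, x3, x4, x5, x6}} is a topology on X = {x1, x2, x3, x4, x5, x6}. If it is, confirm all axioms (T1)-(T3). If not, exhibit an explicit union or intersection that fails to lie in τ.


τ IS a topology on X.

Axiom (T1): ∅ ∈ τ? Yes; X ∈ τ? Yes.
Axiom (T2/T3): check pairwise unions and intersections of members of τ.
All pairwise intersections and unions checked — each lies in τ. Therefore τ satisfies (T1), (T2), (T3): it IS a topology on X.


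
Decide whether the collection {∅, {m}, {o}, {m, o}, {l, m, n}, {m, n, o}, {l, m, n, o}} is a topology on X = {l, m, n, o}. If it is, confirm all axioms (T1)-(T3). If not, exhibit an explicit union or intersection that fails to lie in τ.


τ is NOT a topology on X.

Axiom (T1): ∅ ∈ τ? Yes; X ∈ τ? Yes.
Axiom (T2/T3): check pairwise unions and intersections of members of τ.
Counterexample for (T3): {l, m, n} ∩ {m, n, o} = {m, n} ∉ τ. Therefore τ is NOT a topology.


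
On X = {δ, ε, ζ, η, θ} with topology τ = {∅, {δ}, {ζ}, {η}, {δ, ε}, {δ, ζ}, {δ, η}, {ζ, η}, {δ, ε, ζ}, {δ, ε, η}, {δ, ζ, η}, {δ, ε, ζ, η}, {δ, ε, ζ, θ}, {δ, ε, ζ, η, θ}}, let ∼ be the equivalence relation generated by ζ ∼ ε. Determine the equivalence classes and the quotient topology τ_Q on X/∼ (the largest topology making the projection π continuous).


X/∼ = {[δ], [ε=ζ], [η], [θ]}; |τ_Q| = 8.

Equivalence classes: [δ], [ε=ζ], [η], [θ].
Quotient map π: X → X/∼ sends δ ↦ [δ], ε ↦ [ε=ζ], ζ ↦ [ε=ζ], η ↦ [η], θ ↦ [θ].
For each subset V ⊆ X/∼, compute π^{-1}(V) ⊆ X and check whether π^{-1}(V) ∈ τ. V is open in τ_Q iff π^{-1}(V) ∈ τ.
  V = {}: π^{-1}(V) = ∅ ∈ τ ✓.
  V = {[δ]}: π^{-1}(V) = {δ} ∈ τ ✓.
  V = {[ε=ζ]}: π^{-1}(V) = {ε, ζ} ∉ τ ✗.
  V = {[δ], [ε=ζ]}: π^{-1}(V) = {δ, ε, ζ} ∈ τ ✓.
  V = {[η]}: π^{-1}(V) = {η} ∈ τ ✓.
  V = {[δ], [η]}: π^{-1}(V) = {δ, η} ∈ τ ✓.
  V = {[ε=ζ], [η]}: π^{-1}(V) = {ε, ζ, η} ∉ τ ✗.
  V = {[δ], [ε=ζ], [η]}: π^{-1}(V) = {δ, ε, ζ, η} ∈ τ ✓.
  V = {[θ]}: π^{-1}(V) = {θ} ∉ τ ✗.
  V = {[δ], [θ]}: π^{-1}(V) = {δ, θ} ∉ τ ✗.
  V = {[ε=ζ], [θ]}: π^{-1}(V) = {ε, ζ, θ} ∉ τ ✗.
  V = {[δ], [ε=ζ], [θ]}: π^{-1}(V) = {δ, ε, ζ, θ} ∈ τ ✓.
  V = {[η], [θ]}: π^{-1}(V) = {η, θ} ∉ τ ✗.
  V = {[δ], [η], [θ]}: π^{-1}(V) = {δ, η, θ} ∉ τ ✗.
  V = {[ε=ζ], [η], [θ]}: π^{-1}(V) = {ε, ζ, η, θ} ∉ τ ✗.
  V = {[δ], [ε=ζ], [η], [θ]}: π^{-1}(V) = {δ, ε, ζ, η, θ} ∈ τ ✓.
Open sets in the quotient: τ_Q = {{}, {[δ]}, {[δ], [ε=ζ]}, {[η]}, {[δ], [η]}, {[δ], [ε=ζ], [η]}, {[δ], [ε=ζ], [θ]}, {[δ], [ε=ζ], [η], [θ]}} (8 elements).


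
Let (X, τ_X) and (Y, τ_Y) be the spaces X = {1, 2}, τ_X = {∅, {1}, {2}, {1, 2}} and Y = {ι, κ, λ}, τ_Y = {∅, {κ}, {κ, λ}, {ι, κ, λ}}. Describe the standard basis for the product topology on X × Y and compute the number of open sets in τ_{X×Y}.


Basis B = {∅ × ∅, {1} × {κ}, {2} × {κ}, {1} × {κ, λ}, {1, 2} × {κ}, {2} × {κ, λ}, {1} × {ι, κ, λ}, {2} × {ι, κ, λ}, {1, 2} × {κ, λ}, {1, 2} × {ι, κ, λ}}; |τ_{X×Y}| = 16.

Enumerate products U × V with U ∈ τ_X, V ∈ τ_Y (deduplicated):
  ∅ × ∅ = {} (∅)
  {1} × {κ} = {(1,κ)}
  {2} × {κ} = {(2,κ)}
  {1} × {κ, λ} = {(1,κ), (1,λ)}
  {1, 2} × {κ} = {(1,κ), (2,κ)}
  {2} × {κ, λ} = {(2,κ), (2,λ)}
  {1} × {ι, κ, λ} = {(1,ι), (1,κ), (1,λ)}
  {2} × {ι, κ, λ} = {(2,ι), (2,κ), (2,λ)}
  {1, 2} × {κ, λ} = {(1,κ), (1,λ), (2,κ), (2,λ)}
  {1, 2} × {ι, κ, λ} = {(1,ι), (1,κ), (1,λ), (2,ι), (2,κ), (2,λ)}
These 10 distinct sets form the basis B.
Close under arbitrary unions to get τ_{X×Y}; counting gives |τ_{X×Y}| = 16.


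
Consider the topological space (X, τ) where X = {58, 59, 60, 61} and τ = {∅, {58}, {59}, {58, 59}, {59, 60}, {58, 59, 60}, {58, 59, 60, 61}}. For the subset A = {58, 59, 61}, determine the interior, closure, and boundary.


int(A) = {58, 59}, cl(A) = {58, 59, 60, 61}, ∂A = {60, 61}.

Closed sets in (X, τ) are complements of opens:
  closed(X, τ) = {∅, {61}, {58, 61}, {60, 61}, {58, 60, 61}, {59, 60, 61}, {58, 59, 60, 61}}.
int(A) = ⋃ {U ∈ τ : U ⊆ A}. Opens contained in A: ∅, {58}, {59}, {58, 59}.
Taking the union of these: int(A) = {58, 59}.
cl(A) = ⋂ {C closed : A ⊆ C}. Closed sets containing A: {58, 59, 60, 61}.
Intersecting these: cl(A) = {58, 59, 60, 61}.
∂A = cl(A) ∖ int(A) = {58, 59, 60, 61} ∖ {58, 59} = {60, 61}.


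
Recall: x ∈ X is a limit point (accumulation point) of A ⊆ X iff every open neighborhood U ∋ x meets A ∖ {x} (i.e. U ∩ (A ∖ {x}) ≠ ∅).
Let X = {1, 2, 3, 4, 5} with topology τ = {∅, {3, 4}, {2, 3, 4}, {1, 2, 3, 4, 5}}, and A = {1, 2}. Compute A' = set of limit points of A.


A' = {1, 5}

For each x ∈ X, list the open sets U ∈ τ with x ∈ U, then check whether U ∩ (A ∖ {x}) ≠ ∅ for every such U.
  x = 1: opens ∋ x are {1, 2, 3, 4, 5}; each meets A ∖ {1}, so x IS a limit point.
  x = 2: open {2, 3, 4} ∋ x has {2, 3, 4} ∩ (A ∖ {2}) = ∅, so x is NOT a limit point.
  x = 3: open {3, 4} ∋ x has {3, 4} ∩ (A ∖ {3}) = ∅, so x is NOT a limit point.
  x = 4: open {3, 4} ∋ x has {3, 4} ∩ (A ∖ {4}) = ∅, so x is NOT a limit point.
  x = 5: opens ∋ x are {1, 2, 3, 4, 5}; each meets A ∖ {5}, so x IS a limit point.
Collecting: A' = {1, 5}.


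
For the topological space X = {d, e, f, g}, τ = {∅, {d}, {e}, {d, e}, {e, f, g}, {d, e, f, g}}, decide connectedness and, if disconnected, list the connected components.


(X, τ) is disconnected; components = [{d}, {e, f, g}].

Find clopen sets (U ∈ τ with X ∖ U ∈ τ):
  U = ∅, X ∖ U = {d, e, f, g} — both open, so U is clopen.
  U = {d}, X ∖ U = {e, f, g} — both open, so U is clopen.
  U = {e, f, g}, X ∖ U = {d} — both open, so U is clopen.
  U = {d, e, f, g}, X ∖ U = ∅ — both open, so U is clopen.
Nontrivial clopen(s) exist: e.g. {e, f, g}. So (X, τ) is disconnected.
Compute connected components by grouping points that agree on all clopens:
  component: {d}
  component: {e, f, g}


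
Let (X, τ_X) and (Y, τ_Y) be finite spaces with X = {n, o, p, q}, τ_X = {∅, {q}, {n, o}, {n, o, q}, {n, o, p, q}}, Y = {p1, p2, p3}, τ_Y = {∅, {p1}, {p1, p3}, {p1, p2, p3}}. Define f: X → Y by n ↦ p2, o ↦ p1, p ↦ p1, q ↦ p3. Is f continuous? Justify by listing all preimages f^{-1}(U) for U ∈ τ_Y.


f is NOT continuous.

Compute f^{-1}(U) for each U ∈ τ_Y:
  U = ∅: f^{-1}(U) = ∅ ∈ τ_X ✓.
  U = {p1}: f^{-1}(U) = {o, p} ∉ τ_X ✗.
  U = {p1, p3}: f^{-1}(U) = {o, p, q} ∉ τ_X ✗.
  U = {p1, p2, p3}: f^{-1}(U) = {n, o, p, q} ∈ τ_X ✓.
Found U = {p1} with f^{-1}(U) = {o, p} not in τ_X. Therefore f is NOT continuous.


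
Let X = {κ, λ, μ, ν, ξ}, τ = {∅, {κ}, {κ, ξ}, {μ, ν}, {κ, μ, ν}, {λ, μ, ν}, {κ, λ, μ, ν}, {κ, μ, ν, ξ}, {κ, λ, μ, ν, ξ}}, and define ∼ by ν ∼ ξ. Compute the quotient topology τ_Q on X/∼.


X/∼ = {[κ], [λ], [μ], [ν=ξ]}; |τ_Q| = 4.

Equivalence classes: [κ], [λ], [μ], [ν=ξ].
Quotient map π: X → X/∼ sends κ ↦ [κ], λ ↦ [λ], μ ↦ [μ], ν ↦ [ν=ξ], ξ ↦ [ν=ξ].
For each subset V ⊆ X/∼, compute π^{-1}(V) ⊆ X and check whether π^{-1}(V) ∈ τ. V is open in τ_Q iff π^{-1}(V) ∈ τ.
  V = {}: π^{-1}(V) = ∅ ∈ τ ✓.
  V = {[κ]}: π^{-1}(V) = {κ} ∈ τ ✓.
  V = {[λ]}: π^{-1}(V) = {λ} ∉ τ ✗.
  V = {[κ], [λ]}: π^{-1}(V) = {κ, λ} ∉ τ ✗.
  V = {[μ]}: π^{-1}(V) = {μ} ∉ τ ✗.
  V = {[κ], [μ]}: π^{-1}(V) = {κ, μ} ∉ τ ✗.
  V = {[λ], [μ]}: π^{-1}(V) = {λ, μ} ∉ τ ✗.
  V = {[κ], [λ], [μ]}: π^{-1}(V) = {κ, λ, μ} ∉ τ ✗.
  V = {[ν=ξ]}: π^{-1}(V) = {ν, ξ} ∉ τ ✗.
  V = {[κ], [ν=ξ]}: π^{-1}(V) = {κ, ν, ξ} ∉ τ ✗.
  V = {[λ], [ν=ξ]}: π^{-1}(V) = {λ, ν, ξ} ∉ τ ✗.
  V = {[κ], [λ], [ν=ξ]}: π^{-1}(V) = {κ, λ, ν, ξ} ∉ τ ✗.
  V = {[μ], [ν=ξ]}: π^{-1}(V) = {μ, ν, ξ} ∉ τ ✗.
  V = {[κ], [μ], [ν=ξ]}: π^{-1}(V) = {κ, μ, ν, ξ} ∈ τ ✓.
  V = {[λ], [μ], [ν=ξ]}: π^{-1}(V) = {λ, μ, ν, ξ} ∉ τ ✗.
  V = {[κ], [λ], [μ], [ν=ξ]}: π^{-1}(V) = {κ, λ, μ, ν, ξ} ∈ τ ✓.
Open sets in the quotient: τ_Q = {{}, {[κ]}, {[κ], [μ], [ν=ξ]}, {[κ], [λ], [μ], [ν=ξ]}} (4 elements).


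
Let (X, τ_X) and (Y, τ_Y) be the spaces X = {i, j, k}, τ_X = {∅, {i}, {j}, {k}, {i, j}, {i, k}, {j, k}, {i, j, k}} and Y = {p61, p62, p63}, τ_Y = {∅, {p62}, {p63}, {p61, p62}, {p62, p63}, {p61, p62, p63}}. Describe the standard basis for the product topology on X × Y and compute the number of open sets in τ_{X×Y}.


Basis B = {∅ × ∅, {i} × {p62}, {i} × {p63}, {j} × {p62}, {j} × {p63}, {k} × {p62}, {k} × {p63}, {i} × {p61, p62}, {i} × {p62, p63}, {i, j} × {p62}, {i, k} × {p62}, {i, j} × {p63}, {i, k} × {p63}, {j} × {p61, p62}, {j} × {p62, p63}, {j, k} × {p62}, {j, k} × {p63}, {k} × {p61, p62}, {k} × {p62, p63}, {i} × {p61, p62, p63}, {i, j, k} × {p62}, {i, j, k} × {p63}, {j} × {p61, p62, p63}, {k} × {p61, p62, p63}, {i, j} × {p61, p62}, {i, k} × {p61, p62}, {i, j} × {p62, p63}, {i, k} × {p62, p63}, {j, k} × {p61, p62}, {j, k} × {p62, p63}, {i, j} × {p61, p62, p63}, {i, k} × {p61, p62, p63}, {i, j, k} × {p61, p62}, {i, j, k} × {p62, p63}, {j, k} × {p61, p62, p63}, {i, j, k} × {p61, p62, p63}}; |τ_{X×Y}| = 216.

Enumerate products U × V with U ∈ τ_X, V ∈ τ_Y (deduplicated):
  ∅ × ∅ = {} (∅)
  {i} × {p62} = {(i,p62)}
  {i} × {p63} = {(i,p63)}
  {j} × {p62} = {(j,p62)}
  {j} × {p63} = {(j,p63)}
  {k} × {p62} = {(k,p62)}
  {k} × {p63} = {(k,p63)}
  {i} × {p61, p62} = {(i,p61), (i,p62)}
  {i} × {p62, p63} = {(i,p62), (i,p63)}
  {i, j} × {p62} = {(i,p62), (j,p62)}
  {i, k} × {p62} = {(i,p62), (k,p62)}
  {i, j} × {p63} = {(i,p63), (j,p63)}
  {i, k} × {p63} = {(i,p63), (k,p63)}
  {j} × {p61, p62} = {(j,p61), (j,p62)}
  {j} × {p62, p63} = {(j,p62), (j,p63)}
  {j, k} × {p62} = {(j,p62), (k,p62)}
  {j, k} × {p63} = {(j,p63), (k,p63)}
  {k} × {p61, p62} = {(k,p61), (k,p62)}
  {k} × {p62, p63} = {(k,p62), (k,p63)}
  {i} × {p61, p62, p63} = {(i,p61), (i,p62), (i,p63)}
  {i, j, k} × {p62} = {(i,p62), (j,p62), (k,p62)}
  {i, j, k} × {p63} = {(i,p63), (j,p63), (k,p63)}
  {j} × {p61, p62, p63} = {(j,p61), (j,p62), (j,p63)}
  {k} × {p61, p62, p63} = {(k,p61), (k,p62), (k,p63)}
  {i, j} × {p61, p62} = {(i,p61), (i,p62), (j,p61), (j,p62)}
  {i, k} × {p61, p62} = {(i,p61), (i,p62), (k,p61), (k,p62)}
  {i, j} × {p62, p63} = {(i,p62), (i,p63), (j,p62), (j,p63)}
  {i, k} × {p62, p63} = {(i,p62), (i,p63), (k,p62), (k,p63)}
  {j, k} × {p61, p62} = {(j,p61), (j,p62), (k,p61), (k,p62)}
  {j, k} × {p62, p63} = {(j,p62), (j,p63), (k,p62), (k,p63)}
  {i, j} × {p61, p62, p63} = {(i,p61), (i,p62), (i,p63), (j,p61), (j,p62), (j,p63)}
  {i, k} × {p61, p62, p63} = {(i,p61), (i,p62), (i,p63), (k,p61), (k,p62), (k,p63)}
  {i, j, k} × {p61, p62} = {(i,p61), (i,p62), (j,p61), (j,p62), (k,p61), (k,p62)}
  {i, j, k} × {p62, p63} = {(i,p62), (i,p63), (j,p62), (j,p63), (k,p62), (k,p63)}
  {j, k} × {p61, p62, p63} = {(j,p61), (j,p62), (j,p63), (k,p61), (k,p62), (k,p63)}
  {i, j, k} × {p61, p62, p63} = {(i,p61), (i,p62), (i,p63), (j,p61), (j,p62), (j,p63), (k,p61), (k,p62), (k,p63)}
These 36 distinct sets form the basis B.
Close under arbitrary unions to get τ_{X×Y}; counting gives |τ_{X×Y}| = 216.


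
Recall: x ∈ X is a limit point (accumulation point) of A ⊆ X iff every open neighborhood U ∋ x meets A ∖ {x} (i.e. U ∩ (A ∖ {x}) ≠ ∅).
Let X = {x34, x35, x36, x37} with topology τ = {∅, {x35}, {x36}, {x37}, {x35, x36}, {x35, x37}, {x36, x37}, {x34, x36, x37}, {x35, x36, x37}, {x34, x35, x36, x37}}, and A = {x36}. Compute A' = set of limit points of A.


A' = {x34}

For each x ∈ X, list the open sets U ∈ τ with x ∈ U, then check whether U ∩ (A ∖ {x}) ≠ ∅ for every such U.
  x = x34: opens ∋ x are {x34, x36, x37}, {x34, x35, x36, x37}; each meets A ∖ {x34}, so x IS a limit point.
  x = x35: open {x35} ∋ x has {x35} ∩ (A ∖ {x35}) = ∅, so x is NOT a limit point.
  x = x36: open {x36} ∋ x has {x36} ∩ (A ∖ {x36}) = ∅, so x is NOT a limit point.
  x = x37: open {x37} ∋ x has {x37} ∩ (A ∖ {x37}) = ∅, so x is NOT a limit point.
Collecting: A' = {x34}.


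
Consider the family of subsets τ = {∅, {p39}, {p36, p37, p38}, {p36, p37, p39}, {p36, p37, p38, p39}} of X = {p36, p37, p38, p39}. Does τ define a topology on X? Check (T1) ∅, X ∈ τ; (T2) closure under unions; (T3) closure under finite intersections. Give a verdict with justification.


τ is NOT a topology on X.

Axiom (T1): ∅ ∈ τ? Yes; X ∈ τ? Yes.
Axiom (T2/T3): check pairwise unions and intersections of members of τ.
Counterexample for (T3): {p36, p37, p38} ∩ {p36, p37, p39} = {p36, p37} ∉ τ. Therefore τ is NOT a topology.


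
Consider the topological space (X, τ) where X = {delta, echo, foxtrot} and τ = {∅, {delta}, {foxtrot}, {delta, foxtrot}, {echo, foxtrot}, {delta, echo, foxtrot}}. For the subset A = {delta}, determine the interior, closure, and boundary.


int(A) = {delta}, cl(A) = {delta}, ∂A = ∅.

Closed sets in (X, τ) are complements of opens:
  closed(X, τ) = {∅, {delta}, {echo}, {delta, echo}, {echo, foxtrot}, {delta, echo, foxtrot}}.
int(A) = ⋃ {U ∈ τ : U ⊆ A}. Opens contained in A: ∅, {delta}.
Taking the union of these: int(A) = {delta}.
cl(A) = ⋂ {C closed : A ⊆ C}. Closed sets containing A: {delta}, {delta, echo}, {delta, echo, foxtrot}.
Intersecting these: cl(A) = {delta}.
∂A = cl(A) ∖ int(A) = {delta} ∖ {delta} = ∅.


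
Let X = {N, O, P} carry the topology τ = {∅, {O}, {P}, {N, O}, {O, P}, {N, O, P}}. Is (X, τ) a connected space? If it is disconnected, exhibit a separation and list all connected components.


(X, τ) is disconnected; components = [{P}, {N, O}].

Find clopen sets (U ∈ τ with X ∖ U ∈ τ):
  U = ∅, X ∖ U = {N, O, P} — both open, so U is clopen.
  U = {P}, X ∖ U = {N, O} — both open, so U is clopen.
  U = {N, O}, X ∖ U = {P} — both open, so U is clopen.
  U = {N, O, P}, X ∖ U = ∅ — both open, so U is clopen.
Nontrivial clopen(s) exist: e.g. {P}. So (X, τ) is disconnected.
Compute connected components by grouping points that agree on all clopens:
  component: {P}
  component: {N, O}


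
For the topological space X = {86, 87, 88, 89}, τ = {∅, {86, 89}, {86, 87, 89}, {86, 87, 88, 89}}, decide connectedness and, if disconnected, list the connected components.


(X, τ) is connected.

Find clopen sets (U ∈ τ with X ∖ U ∈ τ):
  U = ∅, X ∖ U = {86, 87, 88, 89} — both open, so U is clopen.
  U = {86, 87, 88, 89}, X ∖ U = ∅ — both open, so U is clopen.
Only trivial clopens (∅ and X) exist, so (X, τ) is connected.
Compute connected components by grouping points that agree on all clopens:
  component: {86, 87, 88, 89}
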